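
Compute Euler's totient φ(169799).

143640

Factor: 169799 = 7 · 127 · 191.
φ(169799) = (7−1) · (127−1) · (191−1) = 6 · 126 · 190 = 143640.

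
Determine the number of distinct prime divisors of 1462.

3

1462 = 2 · 731
731 = 17 · 43
1462 = 2 · 17 · 43, which has 3 distinct prime factors.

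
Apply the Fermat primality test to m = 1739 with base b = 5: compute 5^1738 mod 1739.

5^1 ≡ 5 (mod 1739)
5^2 ≡ 5^2 = 25 ≡ 25 (mod 1739)
5^4 ≡ 25^2 = 625 ≡ 625 (mod 1739)
5^8 ≡ 625^2 = 390625 ≡ 1089 (mod 1739)
5^16 ≡ 1089^2 = 1185921 ≡ 1662 (mod 1739)
5^32 ≡ 1662^2 = 2762244 ≡ 712 (mod 1739)
5^64 ≡ 712^2 = 506944 ≡ 895 (mod 1739)
5^128 ≡ 895^2 = 801025 ≡ 1085 (mod 1739)
5^256 ≡ 1085^2 = 1177225 ≡ 1661 (mod 1739)
5^512 ≡ 1661^2 = 2758921 ≡ 867 (mod 1739)
5^1024 ≡ 867^2 = 751689 ≡ 441 (mod 1739)
1738 = 1024 + 512 + 128 + 64 + 8 + 2 in binary powers of 2.
So 5^1738 ≡ 441 · 867 · 1085 · 895 · 1089 · 25 ≡ 474 (mod 1739).
Since 474 ≠ 1, base 5 is a Fermat witness: 1739 is composite.

474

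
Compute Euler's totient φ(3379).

3240

Factor: 3379 = 31 · 109.
φ(3379) = (31−1) · (109−1) = 30 · 108 = 3240.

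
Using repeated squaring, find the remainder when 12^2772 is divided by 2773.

12^1 ≡ 12 (mod 2773)
12^2 ≡ 12^2 = 144 ≡ 144 (mod 2773)
12^4 ≡ 144^2 = 20736 ≡ 1325 (mod 2773)
12^8 ≡ 1325^2 = 1755625 ≡ 316 (mod 2773)
12^16 ≡ 316^2 = 99856 ≡ 28 (mod 2773)
12^32 ≡ 28^2 = 784 ≡ 784 (mod 2773)
12^64 ≡ 784^2 = 614656 ≡ 1823 (mod 2773)
12^128 ≡ 1823^2 = 3323329 ≡ 1275 (mod 2773)
12^256 ≡ 1275^2 = 1625625 ≡ 647 (mod 2773)
12^512 ≡ 647^2 = 418609 ≡ 2659 (mod 2773)
12^1024 ≡ 2659^2 = 7070281 ≡ 1904 (mod 2773)
12^2048 ≡ 1904^2 = 3625216 ≡ 905 (mod 2773)
2772 = 2048 + 512 + 128 + 64 + 16 + 4 in binary powers of 2.
So 12^2772 ≡ 905 · 2659 · 1275 · 1823 · 28 · 1325 ≡ 1575 (mod 2773).
Since 1575 ≠ 1, base 12 is a Fermat witness: 2773 is composite.

1575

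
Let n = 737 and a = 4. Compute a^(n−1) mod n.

4^1 ≡ 4 (mod 737)
4^2 ≡ 4^2 = 16 ≡ 16 (mod 737)
4^4 ≡ 16^2 = 256 ≡ 256 (mod 737)
4^8 ≡ 256^2 = 65536 ≡ 680 (mod 737)
4^16 ≡ 680^2 = 462400 ≡ 301 (mod 737)
4^32 ≡ 301^2 = 90601 ≡ 687 (mod 737)
4^64 ≡ 687^2 = 471969 ≡ 289 (mod 737)
4^128 ≡ 289^2 = 83521 ≡ 240 (mod 737)
4^256 ≡ 240^2 = 57600 ≡ 114 (mod 737)
4^512 ≡ 114^2 = 12996 ≡ 467 (mod 737)
736 = 512 + 128 + 64 + 32 in binary powers of 2.
So 4^736 ≡ 467 · 240 · 289 · 687 ≡ 26 (mod 737).
Since 26 ≠ 1, base 4 is a Fermat witness: 737 is composite.

26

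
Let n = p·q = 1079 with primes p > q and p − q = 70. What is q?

Since p = q + 70, we have 1079 = q(q + 70), so q² + 70q − 1079 = 0.
Discriminant: 70² + 4·1079 = 4900 + 4316 = 9216; √9216 = 96.
q = (−70 + 96)/2 = 13, and p = q + 70 = 83.
Check: 13 · 83 = 1079.

13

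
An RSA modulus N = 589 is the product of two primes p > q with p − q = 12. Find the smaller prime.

19

Since p = q + 12, we have 589 = q(q + 12), so q² + 12q − 589 = 0.
Discriminant: 12² + 4·589 = 144 + 2356 = 2500; √2500 = 50.
q = (−12 + 50)/2 = 19, and p = q + 12 = 31.
Check: 19 · 31 = 589.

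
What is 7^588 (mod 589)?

7^1 ≡ 7 (mod 589)
7^2 ≡ 7^2 = 49 ≡ 49 (mod 589)
7^4 ≡ 49^2 = 2401 ≡ 45 (mod 589)
7^8 ≡ 45^2 = 2025 ≡ 258 (mod 589)
7^16 ≡ 258^2 = 66564 ≡ 7 (mod 589)
7^32 ≡ 7^2 = 49 ≡ 49 (mod 589)
7^64 ≡ 49^2 = 2401 ≡ 45 (mod 589)
7^128 ≡ 45^2 = 2025 ≡ 258 (mod 589)
7^256 ≡ 258^2 = 66564 ≡ 7 (mod 589)
7^512 ≡ 7^2 = 49 ≡ 49 (mod 589)
588 = 512 + 64 + 8 + 4 in binary powers of 2.
So 7^588 ≡ 49 · 45 · 258 · 45 ≡ 343 (mod 589).
Since 343 ≠ 1, base 7 is a Fermat witness: 589 is composite.

343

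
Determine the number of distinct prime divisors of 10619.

3

10619 = 7 · 1517
1517 = 37 · 41
10619 = 7 · 37 · 41, which has 3 distinct prime factors.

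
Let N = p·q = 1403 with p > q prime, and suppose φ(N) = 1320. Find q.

23

φ(n) = (p−1)(q−1) = n − (p+q) + 1, so p + q = 1403 − 1320 + 1 = 84.
p and q are the roots of t² − 84t + 1403 = 0.
Discriminant: 84² − 4·1403 = 7056 − 5612 = 1444; √1444 = 38.
q = (84 − 38)/2 = 23, p = (84 + 38)/2 = 61.
Check: 23 · 61 = 1403.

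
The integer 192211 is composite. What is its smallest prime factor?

23

192211 is odd.
Digit sum 16, not divisible by 3.
Ends in 1: not divisible by 5.
7: 192211 = 7·27458 + 5
11: 192211 = 11·17473 + 8
13: 192211 = 13·14785 + 6
17: 192211 = 17·11306 + 9
19: 192211 = 19·10116 + 7
23: 192211 = 23·8357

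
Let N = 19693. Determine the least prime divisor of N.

19693 is odd.
Digit sum 28, not divisible by 3.
Ends in 3: not divisible by 5.
7: 19693 = 7·2813 + 2
11: 19693 = 11·1790 + 3
13: 19693 = 13·1514 + 11
17: 19693 = 17·1158 + 7
19: 19693 = 19·1036 + 9
23: 19693 = 23·856 + 5
29: 19693 = 29·679 + 2
31: 19693 = 31·635 + 8
37: 19693 = 37·532 + 9
41: 19693 = 41·480 + 13
43: 19693 = 43·457 + 42
47: 19693 = 47·419

47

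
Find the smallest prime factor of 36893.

79

36893 is odd.
Digit sum 29, not divisible by 3.
Ends in 3: not divisible by 5.
7: 36893 = 7·5270 + 3
11: 36893 = 11·3353 + 10
13: 36893 = 13·2837 + 12
17: 36893 = 17·2170 + 3
19: 36893 = 19·1941 + 14
23: 36893 = 23·1604 + 1
29: 36893 = 29·1272 + 5
31: 36893 = 31·1190 + 3
37: 36893 = 37·997 + 4
41: 36893 = 41·899 + 34
43: 36893 = 43·857 + 42
47: 36893 = 47·784 + 45
53: 36893 = 53·696 + 5
59: 36893 = 59·625 + 18
61: 36893 = 61·604 + 49
67: 36893 = 67·550 + 43
71: 36893 = 71·519 + 44
73: 36893 = 73·505 + 28
79: 36893 = 79·467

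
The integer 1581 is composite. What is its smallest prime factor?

1581 is odd.
Digit sum 15, divisible by 3.

3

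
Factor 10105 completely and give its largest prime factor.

47

10105 = 5 · 2021
2021 = 43 · 47
47 is prime.
So 10105 = 5 · 43 · 47; the largest prime factor is 47.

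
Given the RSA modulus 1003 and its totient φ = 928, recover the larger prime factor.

φ(n) = (p−1)(q−1) = n − (p+q) + 1, so p + q = 1003 − 928 + 1 = 76.
p and q are the roots of t² − 76t + 1003 = 0.
Discriminant: 76² − 4·1003 = 5776 − 4012 = 1764; √1764 = 42.
q = (76 − 42)/2 = 17, p = (76 + 42)/2 = 59.
Check: 17 · 59 = 1003.

59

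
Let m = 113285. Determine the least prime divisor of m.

5

113285 is odd.
Digit sum 20, not divisible by 3.
Ends in 5: divisible by 5.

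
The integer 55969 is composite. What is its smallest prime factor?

55969 is odd.
Digit sum 34, not divisible by 3.
Ends in 9: not divisible by 5.
7: 55969 = 7·7995 + 4
11: 55969 = 11·5088 + 1
13: 55969 = 13·4305 + 4
17: 55969 = 17·3292 + 5
19: 55969 = 19·2945 + 14
23: 55969 = 23·2433 + 10
29: 55969 = 29·1929 + 28
31: 55969 = 31·1805 + 14
37: 55969 = 37·1512 + 25
41: 55969 = 41·1365 + 4
43: 55969 = 43·1301 + 26
47: 55969 = 47·1190 + 39
53: 55969 = 53·1056 + 1
59: 55969 = 59·948 + 37
61: 55969 = 61·917 + 32
67: 55969 = 67·835 + 24
71: 55969 = 71·788 + 21
73: 55969 = 73·766 + 51
79: 55969 = 79·708 + 37
83: 55969 = 83·674 + 27
89: 55969 = 89·628 + 77
97: 55969 = 97·577

97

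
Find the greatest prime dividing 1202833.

59

1202833 = 19 · 63307
63307 = 29 · 2183
2183 = 37 · 59
59 is prime.
So 1202833 = 19 · 29 · 37 · 59; the largest prime factor is 59.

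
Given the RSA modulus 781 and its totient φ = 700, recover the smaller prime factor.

φ(n) = (p−1)(q−1) = n − (p+q) + 1, so p + q = 781 − 700 + 1 = 82.
p and q are the roots of t² − 82t + 781 = 0.
Discriminant: 82² − 4·781 = 6724 − 3124 = 3600; √3600 = 60.
q = (82 − 60)/2 = 11, p = (82 + 60)/2 = 71.
Check: 11 · 71 = 781.

11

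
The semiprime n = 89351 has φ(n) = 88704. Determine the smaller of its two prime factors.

199

φ(n) = (p−1)(q−1) = n − (p+q) + 1, so p + q = 89351 − 88704 + 1 = 648.
p and q are the roots of t² − 648t + 89351 = 0.
Discriminant: 648² − 4·89351 = 419904 − 357404 = 62500; √62500 = 250.
q = (648 − 250)/2 = 199, p = (648 + 250)/2 = 449.
Check: 199 · 449 = 89351.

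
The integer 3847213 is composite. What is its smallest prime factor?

3847213 is odd.
Digit sum 28, not divisible by 3.
Ends in 3: not divisible by 5.
7: 3847213 = 7·549601 + 6
11: 3847213 = 11·349746 + 7
13: 3847213 = 13·295939 + 6
17: 3847213 = 17·226306 + 11
19: 3847213 = 19·202484 + 17
23: 3847213 = 23·167270 + 3
29: 3847213 = 29·132662 + 15
31: 3847213 = 31·124103 + 20
37: 3847213 = 37·103978 + 27
41: 3847213 = 41·93834 + 19
43: 3847213 = 43·89470 + 3
47: 3847213 = 47·81855 + 28
53: 3847213 = 53·72588 + 49
59: 3847213 = 59·65207

59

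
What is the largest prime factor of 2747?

67

2747 = 41 · 67
67 is prime.
So 2747 = 41 · 67; the largest prime factor is 67.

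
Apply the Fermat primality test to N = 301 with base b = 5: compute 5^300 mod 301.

274

5^1 ≡ 5 (mod 301)
5^2 ≡ 5^2 = 25 ≡ 25 (mod 301)
5^4 ≡ 25^2 = 625 ≡ 23 (mod 301)
5^8 ≡ 23^2 = 529 ≡ 228 (mod 301)
5^16 ≡ 228^2 = 51984 ≡ 212 (mod 301)
5^32 ≡ 212^2 = 44944 ≡ 95 (mod 301)
5^64 ≡ 95^2 = 9025 ≡ 296 (mod 301)
5^128 ≡ 296^2 = 87616 ≡ 25 (mod 301)
5^256 ≡ 25^2 = 625 ≡ 23 (mod 301)
300 = 256 + 32 + 8 + 4 in binary powers of 2.
So 5^300 ≡ 23 · 95 · 228 · 23 ≡ 274 (mod 301).
Since 274 ≠ 1, base 5 is a Fermat witness: 301 is composite.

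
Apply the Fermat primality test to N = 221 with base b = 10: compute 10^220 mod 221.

10^1 ≡ 10 (mod 221)
10^2 ≡ 10^2 = 100 ≡ 100 (mod 221)
10^4 ≡ 100^2 = 10000 ≡ 55 (mod 221)
10^8 ≡ 55^2 = 3025 ≡ 152 (mod 221)
10^16 ≡ 152^2 = 23104 ≡ 120 (mod 221)
10^32 ≡ 120^2 = 14400 ≡ 35 (mod 221)
10^64 ≡ 35^2 = 1225 ≡ 120 (mod 221)
10^128 ≡ 120^2 = 14400 ≡ 35 (mod 221)
220 = 128 + 64 + 16 + 8 + 4 in binary powers of 2.
So 10^220 ≡ 35 · 120 · 120 · 152 · 55 ≡ 81 (mod 221).
Since 81 ≠ 1, base 10 is a Fermat witness: 221 is composite.

81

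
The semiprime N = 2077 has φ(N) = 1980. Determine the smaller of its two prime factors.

φ(n) = (p−1)(q−1) = n − (p+q) + 1, so p + q = 2077 − 1980 + 1 = 98.
p and q are the roots of t² − 98t + 2077 = 0.
Discriminant: 98² − 4·2077 = 9604 − 8308 = 1296; √1296 = 36.
q = (98 − 36)/2 = 31, p = (98 + 36)/2 = 67.
Check: 31 · 67 = 2077.

31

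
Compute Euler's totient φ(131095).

103584

Factor: 131095 = 5 · 157 · 167.
φ(131095) = (5−1) · (157−1) · (167−1) = 4 · 156 · 166 = 103584.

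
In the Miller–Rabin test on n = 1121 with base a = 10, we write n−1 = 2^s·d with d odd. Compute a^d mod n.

1121 − 1 = 1120 = 2^5 · 35, so d = 35.
10^1 ≡ 10 (mod 1121)
10^2 ≡ 10^2 = 100 ≡ 100 (mod 1121)
10^4 ≡ 100^2 = 10000 ≡ 1032 (mod 1121)
10^8 ≡ 1032^2 = 1065024 ≡ 74 (mod 1121)
10^16 ≡ 74^2 = 5476 ≡ 992 (mod 1121)
10^32 ≡ 992^2 = 984064 ≡ 947 (mod 1121)
35 = 32 + 2 + 1 in binary powers of 2.
So 10^35 ≡ 947 · 100 · 10 ≡ 876 (mod 1121).
Squaring chain: 876 → 612 → 130 → 85 → 499; never reaches −1, so base 10 is a Miller–Rabin witness that 1121 is composite.

876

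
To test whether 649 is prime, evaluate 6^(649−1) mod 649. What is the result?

6^1 ≡ 6 (mod 649)
6^2 ≡ 6^2 = 36 ≡ 36 (mod 649)
6^4 ≡ 36^2 = 1296 ≡ 647 (mod 649)
6^8 ≡ 647^2 = 418609 ≡ 4 (mod 649)
6^16 ≡ 4^2 = 16 ≡ 16 (mod 649)
6^32 ≡ 16^2 = 256 ≡ 256 (mod 649)
6^64 ≡ 256^2 = 65536 ≡ 636 (mod 649)
6^128 ≡ 636^2 = 404496 ≡ 169 (mod 649)
6^256 ≡ 169^2 = 28561 ≡ 5 (mod 649)
6^512 ≡ 5^2 = 25 ≡ 25 (mod 649)
648 = 512 + 128 + 8 in binary powers of 2.
So 6^648 ≡ 25 · 169 · 4 ≡ 26 (mod 649).
Since 26 ≠ 1, base 6 is a Fermat witness: 649 is composite.

26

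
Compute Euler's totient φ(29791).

Factor: 29791 = 31^3.
φ(29791) = 31^2·(31−1) = 28830.

28830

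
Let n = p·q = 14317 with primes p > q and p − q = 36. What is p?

139

Since p = q + 36, we have 14317 = q(q + 36), so q² + 36q − 14317 = 0.
Discriminant: 36² + 4·14317 = 1296 + 57268 = 58564; √58564 = 242.
q = (−36 + 242)/2 = 103, and p = q + 36 = 139.
Check: 103 · 139 = 14317.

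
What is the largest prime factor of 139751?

79

139751 = 29 · 4819
4819 = 61 · 79
79 is prime.
So 139751 = 29 · 61 · 79; the largest prime factor is 79.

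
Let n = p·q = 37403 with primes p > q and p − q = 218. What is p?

Since p = q + 218, we have 37403 = q(q + 218), so q² + 218q − 37403 = 0.
Discriminant: 218² + 4·37403 = 47524 + 149612 = 197136; √197136 = 444.
q = (−218 + 444)/2 = 113, and p = q + 218 = 331.
Check: 113 · 331 = 37403.

331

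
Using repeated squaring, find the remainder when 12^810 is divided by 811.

12^1 ≡ 12 (mod 811)
12^2 ≡ 12^2 = 144 ≡ 144 (mod 811)
12^4 ≡ 144^2 = 20736 ≡ 461 (mod 811)
12^8 ≡ 461^2 = 212521 ≡ 39 (mod 811)
12^16 ≡ 39^2 = 1521 ≡ 710 (mod 811)
12^32 ≡ 710^2 = 504100 ≡ 469 (mod 811)
12^64 ≡ 469^2 = 219961 ≡ 180 (mod 811)
12^128 ≡ 180^2 = 32400 ≡ 771 (mod 811)
12^256 ≡ 771^2 = 594441 ≡ 789 (mod 811)
12^512 ≡ 789^2 = 622521 ≡ 484 (mod 811)
810 = 512 + 256 + 32 + 8 + 2 in binary powers of 2.
So 12^810 ≡ 484 · 789 · 469 · 39 · 144 ≡ 1 (mod 811).
Since the result is 1, base 12 gives no evidence that 811 is composite.

1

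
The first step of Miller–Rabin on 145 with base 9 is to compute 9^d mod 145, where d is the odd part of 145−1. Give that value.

64

145 − 1 = 144 = 2^4 · 9, so d = 9.
9^1 ≡ 9 (mod 145)
9^2 ≡ 9^2 = 81 ≡ 81 (mod 145)
9^4 ≡ 81^2 = 6561 ≡ 36 (mod 145)
9^8 ≡ 36^2 = 1296 ≡ 136 (mod 145)
9 = 8 + 1 in binary powers of 2.
So 9^9 ≡ 136 · 9 ≡ 64 (mod 145).
Squaring chain: 64 → 36 → 136 → 81; never reaches −1, so base 9 is a Miller–Rabin witness that 145 is composite.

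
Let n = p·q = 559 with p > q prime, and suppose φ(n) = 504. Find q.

13

φ(n) = (p−1)(q−1) = n − (p+q) + 1, so p + q = 559 − 504 + 1 = 56.
p and q are the roots of t² − 56t + 559 = 0.
Discriminant: 56² − 4·559 = 3136 − 2236 = 900; √900 = 30.
q = (56 − 30)/2 = 13, p = (56 + 30)/2 = 43.
Check: 13 · 43 = 559.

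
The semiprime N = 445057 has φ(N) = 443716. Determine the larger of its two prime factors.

743

φ(n) = (p−1)(q−1) = n − (p+q) + 1, so p + q = 445057 − 443716 + 1 = 1342.
p and q are the roots of t² − 1342t + 445057 = 0.
Discriminant: 1342² − 4·445057 = 1800964 − 1780228 = 20736; √20736 = 144.
q = (1342 − 144)/2 = 599, p = (1342 + 144)/2 = 743.
Check: 599 · 743 = 445057.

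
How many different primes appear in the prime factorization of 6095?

6095 = 5 · 1219
1219 = 23 · 53
6095 = 5 · 23 · 53, which has 3 distinct prime factors.

3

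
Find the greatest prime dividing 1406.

1406 = 2 · 703
703 = 19 · 37
37 is prime.
So 1406 = 2 · 19 · 37; the largest prime factor is 37.

37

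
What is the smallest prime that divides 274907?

17

274907 is odd.
Digit sum 29, not divisible by 3.
Ends in 7: not divisible by 5.
7: 274907 = 7·39272 + 3
11: 274907 = 11·24991 + 6
13: 274907 = 13·21146 + 9
17: 274907 = 17·16171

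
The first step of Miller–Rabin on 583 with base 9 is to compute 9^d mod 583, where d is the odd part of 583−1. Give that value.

537

583 − 1 = 582 = 2^1 · 291, so d = 291.
9^1 ≡ 9 (mod 583)
9^2 ≡ 9^2 = 81 ≡ 81 (mod 583)
9^4 ≡ 81^2 = 6561 ≡ 148 (mod 583)
9^8 ≡ 148^2 = 21904 ≡ 333 (mod 583)
9^16 ≡ 333^2 = 110889 ≡ 119 (mod 583)
9^32 ≡ 119^2 = 14161 ≡ 169 (mod 583)
9^64 ≡ 169^2 = 28561 ≡ 577 (mod 583)
9^128 ≡ 577^2 = 332929 ≡ 36 (mod 583)
9^256 ≡ 36^2 = 1296 ≡ 130 (mod 583)
291 = 256 + 32 + 2 + 1 in binary powers of 2.
So 9^291 ≡ 130 · 169 · 81 · 9 ≡ 537 (mod 583).
Squaring chain: 537; never reaches −1, so base 9 is a Miller–Rabin witness that 583 is composite.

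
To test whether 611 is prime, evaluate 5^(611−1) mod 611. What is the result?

5^1 ≡ 5 (mod 611)
5^2 ≡ 5^2 = 25 ≡ 25 (mod 611)
5^4 ≡ 25^2 = 625 ≡ 14 (mod 611)
5^8 ≡ 14^2 = 196 ≡ 196 (mod 611)
5^16 ≡ 196^2 = 38416 ≡ 534 (mod 611)
5^32 ≡ 534^2 = 285156 ≡ 430 (mod 611)
5^64 ≡ 430^2 = 184900 ≡ 378 (mod 611)
5^128 ≡ 378^2 = 142884 ≡ 521 (mod 611)
5^256 ≡ 521^2 = 271441 ≡ 157 (mod 611)
5^512 ≡ 157^2 = 24649 ≡ 209 (mod 611)
610 = 512 + 64 + 32 + 2 in binary powers of 2.
So 5^610 ≡ 209 · 378 · 430 · 25 ≡ 441 (mod 611).
Since 441 ≠ 1, base 5 is a Fermat witness: 611 is composite.

441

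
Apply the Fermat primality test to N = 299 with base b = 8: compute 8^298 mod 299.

77

8^1 ≡ 8 (mod 299)
8^2 ≡ 8^2 = 64 ≡ 64 (mod 299)
8^4 ≡ 64^2 = 4096 ≡ 209 (mod 299)
8^8 ≡ 209^2 = 43681 ≡ 27 (mod 299)
8^16 ≡ 27^2 = 729 ≡ 131 (mod 299)
8^32 ≡ 131^2 = 17161 ≡ 118 (mod 299)
8^64 ≡ 118^2 = 13924 ≡ 170 (mod 299)
8^128 ≡ 170^2 = 28900 ≡ 196 (mod 299)
8^256 ≡ 196^2 = 38416 ≡ 144 (mod 299)
298 = 256 + 32 + 8 + 2 in binary powers of 2.
So 8^298 ≡ 144 · 118 · 27 · 64 ≡ 77 (mod 299).
Since 77 ≠ 1, base 8 is a Fermat witness: 299 is composite.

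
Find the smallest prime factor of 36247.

36247 is odd.
Digit sum 22, not divisible by 3.
Ends in 7: not divisible by 5.
7: 36247 = 7·5178 + 1
11: 36247 = 11·3295 + 2
13: 36247 = 13·2788 + 3
17: 36247 = 17·2132 + 3
19: 36247 = 19·1907 + 14
23: 36247 = 23·1575 + 22
29: 36247 = 29·1249 + 26
31: 36247 = 31·1169 + 8
37: 36247 = 37·979 + 24
41: 36247 = 41·884 + 3
43: 36247 = 43·842 + 41
47: 36247 = 47·771 + 10
53: 36247 = 53·683 + 48
59: 36247 = 59·614 + 21
61: 36247 = 61·594 + 13
67: 36247 = 67·541

67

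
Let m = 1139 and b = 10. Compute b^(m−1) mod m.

508

10^1 ≡ 10 (mod 1139)
10^2 ≡ 10^2 = 100 ≡ 100 (mod 1139)
10^4 ≡ 100^2 = 10000 ≡ 888 (mod 1139)
10^8 ≡ 888^2 = 788544 ≡ 356 (mod 1139)
10^16 ≡ 356^2 = 126736 ≡ 307 (mod 1139)
10^32 ≡ 307^2 = 94249 ≡ 851 (mod 1139)
10^64 ≡ 851^2 = 724201 ≡ 936 (mod 1139)
10^128 ≡ 936^2 = 876096 ≡ 205 (mod 1139)
10^256 ≡ 205^2 = 42025 ≡ 1021 (mod 1139)
10^512 ≡ 1021^2 = 1042441 ≡ 256 (mod 1139)
10^1024 ≡ 256^2 = 65536 ≡ 613 (mod 1139)
1138 = 1024 + 64 + 32 + 16 + 2 in binary powers of 2.
So 10^1138 ≡ 613 · 936 · 851 · 307 · 100 ≡ 508 (mod 1139).
Since 508 ≠ 1, base 10 is a Fermat witness: 1139 is composite.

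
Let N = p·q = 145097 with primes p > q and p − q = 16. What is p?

Since p = q + 16, we have 145097 = q(q + 16), so q² + 16q − 145097 = 0.
Discriminant: 16² + 4·145097 = 256 + 580388 = 580644; √580644 = 762.
q = (−16 + 762)/2 = 373, and p = q + 16 = 389.
Check: 373 · 389 = 145097.

389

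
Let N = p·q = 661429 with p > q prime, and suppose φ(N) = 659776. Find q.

677

φ(n) = (p−1)(q−1) = n − (p+q) + 1, so p + q = 661429 − 659776 + 1 = 1654.
p and q are the roots of t² − 1654t + 661429 = 0.
Discriminant: 1654² − 4·661429 = 2735716 − 2645716 = 90000; √90000 = 300.
q = (1654 − 300)/2 = 677, p = (1654 + 300)/2 = 977.
Check: 677 · 977 = 661429.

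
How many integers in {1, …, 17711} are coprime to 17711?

17424

Factor: 17711 = 89 · 199.
φ(17711) = (89−1) · (199−1) = 88 · 198 = 17424.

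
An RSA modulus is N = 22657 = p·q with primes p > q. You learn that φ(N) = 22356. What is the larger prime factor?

163

φ(n) = (p−1)(q−1) = n − (p+q) + 1, so p + q = 22657 − 22356 + 1 = 302.
p and q are the roots of t² − 302t + 22657 = 0.
Discriminant: 302² − 4·22657 = 91204 − 90628 = 576; √576 = 24.
q = (302 − 24)/2 = 139, p = (302 + 24)/2 = 163.
Check: 139 · 163 = 22657.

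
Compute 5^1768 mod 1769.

5^1 ≡ 5 (mod 1769)
5^2 ≡ 5^2 = 25 ≡ 25 (mod 1769)
5^4 ≡ 25^2 = 625 ≡ 625 (mod 1769)
5^8 ≡ 625^2 = 390625 ≡ 1445 (mod 1769)
5^16 ≡ 1445^2 = 2088025 ≡ 605 (mod 1769)
5^32 ≡ 605^2 = 366025 ≡ 1611 (mod 1769)
5^64 ≡ 1611^2 = 2595321 ≡ 198 (mod 1769)
5^128 ≡ 198^2 = 39204 ≡ 286 (mod 1769)
5^256 ≡ 286^2 = 81796 ≡ 422 (mod 1769)
5^512 ≡ 422^2 = 178084 ≡ 1184 (mod 1769)
5^1024 ≡ 1184^2 = 1401856 ≡ 808 (mod 1769)
1768 = 1024 + 512 + 128 + 64 + 32 + 8 in binary powers of 2.
So 5^1768 ≡ 808 · 1184 · 286 · 198 · 1611 · 1445 ≡ 1669 (mod 1769).
Since 1669 ≠ 1, base 5 is a Fermat witness: 1769 is composite.

1669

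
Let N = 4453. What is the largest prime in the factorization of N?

4453 = 61 · 73
73 is prime.
So 4453 = 61 · 73; the largest prime factor is 73.

73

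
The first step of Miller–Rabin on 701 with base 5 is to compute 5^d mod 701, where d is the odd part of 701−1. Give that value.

701 − 1 = 700 = 2^2 · 175, so d = 175.
5^1 ≡ 5 (mod 701)
5^2 ≡ 5^2 = 25 ≡ 25 (mod 701)
5^4 ≡ 25^2 = 625 ≡ 625 (mod 701)
5^8 ≡ 625^2 = 390625 ≡ 168 (mod 701)
5^16 ≡ 168^2 = 28224 ≡ 184 (mod 701)
5^32 ≡ 184^2 = 33856 ≡ 208 (mod 701)
5^64 ≡ 208^2 = 43264 ≡ 503 (mod 701)
5^128 ≡ 503^2 = 253009 ≡ 649 (mod 701)
175 = 128 + 32 + 8 + 4 + 2 + 1 in binary powers of 2.
So 5^175 ≡ 649 · 208 · 168 · 625 · 25 · 5 ≡ 700 (mod 701).
Since 5^d ≡ 700 (mod 701), base 5 does not prove 701 composite.

700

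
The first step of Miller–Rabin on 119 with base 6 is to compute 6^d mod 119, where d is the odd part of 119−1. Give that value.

90

119 − 1 = 118 = 2^1 · 59, so d = 59.
6^1 ≡ 6 (mod 119)
6^2 ≡ 6^2 = 36 ≡ 36 (mod 119)
6^4 ≡ 36^2 = 1296 ≡ 106 (mod 119)
6^8 ≡ 106^2 = 11236 ≡ 50 (mod 119)
6^16 ≡ 50^2 = 2500 ≡ 1 (mod 119)
6^32 ≡ 1^2 = 1 ≡ 1 (mod 119)
59 = 32 + 16 + 8 + 2 + 1 in binary powers of 2.
So 6^59 ≡ 1 · 1 · 50 · 36 · 6 ≡ 90 (mod 119).
Squaring chain: 90; never reaches −1, so base 6 is a Miller–Rabin witness that 119 is composite.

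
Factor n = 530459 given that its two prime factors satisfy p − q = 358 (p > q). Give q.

571

Since p = q + 358, we have 530459 = q(q + 358), so q² + 358q − 530459 = 0.
Discriminant: 358² + 4·530459 = 128164 + 2121836 = 2250000; √2250000 = 1500.
q = (−358 + 1500)/2 = 571, and p = q + 358 = 929.
Check: 571 · 929 = 530459.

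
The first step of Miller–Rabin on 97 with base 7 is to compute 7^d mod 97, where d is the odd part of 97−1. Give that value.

97 − 1 = 96 = 2^5 · 3, so d = 3.
7^1 ≡ 7 (mod 97)
7^2 ≡ 7^2 = 49 ≡ 49 (mod 97)
3 = 2 + 1 in binary powers of 2.
So 7^3 ≡ 49 · 7 ≡ 52 (mod 97).
Squaring chain: 52 → 85 → 47 → 75 → 96; reaches −1, so base 7 does not prove 97 composite.

52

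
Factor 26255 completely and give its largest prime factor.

26255 = 5 · 5251
5251 = 59 · 89
89 is prime.
So 26255 = 5 · 59 · 89; the largest prime factor is 89.

89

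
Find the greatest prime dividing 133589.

133589 = 19 · 7031
7031 = 79 · 89
89 is prime.
So 133589 = 19 · 79 · 89; the largest prime factor is 89.

89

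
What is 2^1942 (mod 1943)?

1430

2^1 ≡ 2 (mod 1943)
2^2 ≡ 2^2 = 4 ≡ 4 (mod 1943)
2^4 ≡ 4^2 = 16 ≡ 16 (mod 1943)
2^8 ≡ 16^2 = 256 ≡ 256 (mod 1943)
2^16 ≡ 256^2 = 65536 ≡ 1417 (mod 1943)
2^32 ≡ 1417^2 = 2007889 ≡ 770 (mod 1943)
2^64 ≡ 770^2 = 592900 ≡ 285 (mod 1943)
2^128 ≡ 285^2 = 81225 ≡ 1562 (mod 1943)
2^256 ≡ 1562^2 = 2439844 ≡ 1379 (mod 1943)
2^512 ≡ 1379^2 = 1901641 ≡ 1387 (mod 1943)
2^1024 ≡ 1387^2 = 1923769 ≡ 199 (mod 1943)
1942 = 1024 + 512 + 256 + 128 + 16 + 4 + 2 in binary powers of 2.
So 2^1942 ≡ 199 · 1387 · 1379 · 1562 · 1417 · 16 · 4 ≡ 1430 (mod 1943).
Since 1430 ≠ 1, base 2 is a Fermat witness: 1943 is composite.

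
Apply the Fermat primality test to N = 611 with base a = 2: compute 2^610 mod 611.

2^1 ≡ 2 (mod 611)
2^2 ≡ 2^2 = 4 ≡ 4 (mod 611)
2^4 ≡ 4^2 = 16 ≡ 16 (mod 611)
2^8 ≡ 16^2 = 256 ≡ 256 (mod 611)
2^16 ≡ 256^2 = 65536 ≡ 159 (mod 611)
2^32 ≡ 159^2 = 25281 ≡ 230 (mod 611)
2^64 ≡ 230^2 = 52900 ≡ 354 (mod 611)
2^128 ≡ 354^2 = 125316 ≡ 61 (mod 611)
2^256 ≡ 61^2 = 3721 ≡ 55 (mod 611)
2^512 ≡ 55^2 = 3025 ≡ 581 (mod 611)
610 = 512 + 64 + 32 + 2 in binary powers of 2.
So 2^610 ≡ 581 · 354 · 230 · 4 ≡ 101 (mod 611).
Since 101 ≠ 1, base 2 is a Fermat witness: 611 is composite.

101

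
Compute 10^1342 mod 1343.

10^1 ≡ 10 (mod 1343)
10^2 ≡ 10^2 = 100 ≡ 100 (mod 1343)
10^4 ≡ 100^2 = 10000 ≡ 599 (mod 1343)
10^8 ≡ 599^2 = 358801 ≡ 220 (mod 1343)
10^16 ≡ 220^2 = 48400 ≡ 52 (mod 1343)
10^32 ≡ 52^2 = 2704 ≡ 18 (mod 1343)
10^64 ≡ 18^2 = 324 ≡ 324 (mod 1343)
10^128 ≡ 324^2 = 104976 ≡ 222 (mod 1343)
10^256 ≡ 222^2 = 49284 ≡ 936 (mod 1343)
10^512 ≡ 936^2 = 876096 ≡ 460 (mod 1343)
10^1024 ≡ 460^2 = 211600 ≡ 749 (mod 1343)
1342 = 1024 + 256 + 32 + 16 + 8 + 4 + 2 in binary powers of 2.
So 10^1342 ≡ 749 · 936 · 18 · 52 · 220 · 599 · 100 ≡ 1079 (mod 1343).
Since 1079 ≠ 1, base 10 is a Fermat witness: 1343 is composite.

1079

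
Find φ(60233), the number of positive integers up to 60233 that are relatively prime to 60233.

Factor: 60233 = 29 · 31 · 67.
φ(60233) = (29−1) · (31−1) · (67−1) = 28 · 30 · 66 = 55440.

55440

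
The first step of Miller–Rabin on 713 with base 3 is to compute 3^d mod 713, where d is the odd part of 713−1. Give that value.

713 − 1 = 712 = 2^3 · 89, so d = 89.
3^1 ≡ 3 (mod 713)
3^2 ≡ 3^2 = 9 ≡ 9 (mod 713)
3^4 ≡ 9^2 = 81 ≡ 81 (mod 713)
3^8 ≡ 81^2 = 6561 ≡ 144 (mod 713)
3^16 ≡ 144^2 = 20736 ≡ 59 (mod 713)
3^32 ≡ 59^2 = 3481 ≡ 629 (mod 713)
3^64 ≡ 629^2 = 395641 ≡ 639 (mod 713)
89 = 64 + 16 + 8 + 1 in binary powers of 2.
So 3^89 ≡ 639 · 59 · 144 · 3 ≡ 486 (mod 713).
Squaring chain: 486 → 193 → 173; never reaches −1, so base 3 is a Miller–Rabin witness that 713 is composite.

486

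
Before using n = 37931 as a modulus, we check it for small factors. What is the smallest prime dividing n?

83

37931 is odd.
Digit sum 23, not divisible by 3.
Ends in 1: not divisible by 5.
7: 37931 = 7·5418 + 5
11: 37931 = 11·3448 + 3
13: 37931 = 13·2917 + 10
17: 37931 = 17·2231 + 4
19: 37931 = 19·1996 + 7
23: 37931 = 23·1649 + 4
29: 37931 = 29·1307 + 28
31: 37931 = 31·1223 + 18
37: 37931 = 37·1025 + 6
41: 37931 = 41·925 + 6
43: 37931 = 43·882 + 5
47: 37931 = 47·807 + 2
53: 37931 = 53·715 + 36
59: 37931 = 59·642 + 53
61: 37931 = 61·621 + 50
67: 37931 = 67·566 + 9
71: 37931 = 71·534 + 17
73: 37931 = 73·519 + 44
79: 37931 = 79·480 + 11
83: 37931 = 83·457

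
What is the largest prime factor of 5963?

89

5963 = 67 · 89
89 is prime.
So 5963 = 67 · 89; the largest prime factor is 89.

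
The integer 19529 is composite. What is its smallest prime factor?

59

19529 is odd.
Digit sum 26, not divisible by 3.
Ends in 9: not divisible by 5.
7: 19529 = 7·2789 + 6
11: 19529 = 11·1775 + 4
13: 19529 = 13·1502 + 3
17: 19529 = 17·1148 + 13
19: 19529 = 19·1027 + 16
23: 19529 = 23·849 + 2
29: 19529 = 29·673 + 12
31: 19529 = 31·629 + 30
37: 19529 = 37·527 + 30
41: 19529 = 41·476 + 13
43: 19529 = 43·454 + 7
47: 19529 = 47·415 + 24
53: 19529 = 53·368 + 25
59: 19529 = 59·331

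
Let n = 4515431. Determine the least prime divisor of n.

4515431 is odd.
Digit sum 23, not divisible by 3.
Ends in 1: not divisible by 5.
7: 4515431 = 7·645061 + 4
11: 4515431 = 11·410493 + 8
13: 4515431 = 13·347340 + 11
17: 4515431 = 17·265613 + 10
19: 4515431 = 19·237654 + 5
23: 4515431 = 23·196323 + 2
29: 4515431 = 29·155704 + 15
31: 4515431 = 31·145659 + 2
37: 4515431 = 37·122038 + 25
41: 4515431 = 41·110132 + 19
43: 4515431 = 43·105010 + 1
47: 4515431 = 47·96073

47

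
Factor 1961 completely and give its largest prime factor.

1961 = 37 · 53
53 is prime.
So 1961 = 37 · 53; the largest prime factor is 53.

53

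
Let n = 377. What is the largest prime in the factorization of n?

29

377 = 13 · 29
29 is prime.
So 377 = 13 · 29; the largest prime factor is 29.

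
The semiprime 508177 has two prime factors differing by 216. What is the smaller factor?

Since p = q + 216, we have 508177 = q(q + 216), so q² + 216q − 508177 = 0.
Discriminant: 216² + 4·508177 = 46656 + 2032708 = 2079364; √2079364 = 1442.
q = (−216 + 1442)/2 = 613, and p = q + 216 = 829.
Check: 613 · 829 = 508177.

613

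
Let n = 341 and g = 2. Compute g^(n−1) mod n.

2^1 ≡ 2 (mod 341)
2^2 ≡ 2^2 = 4 ≡ 4 (mod 341)
2^4 ≡ 4^2 = 16 ≡ 16 (mod 341)
2^8 ≡ 16^2 = 256 ≡ 256 (mod 341)
2^16 ≡ 256^2 = 65536 ≡ 64 (mod 341)
2^32 ≡ 64^2 = 4096 ≡ 4 (mod 341)
2^64 ≡ 4^2 = 16 ≡ 16 (mod 341)
2^128 ≡ 16^2 = 256 ≡ 256 (mod 341)
2^256 ≡ 256^2 = 65536 ≡ 64 (mod 341)
340 = 256 + 64 + 16 + 4 in binary powers of 2.
So 2^340 ≡ 64 · 16 · 64 · 16 ≡ 1 (mod 341).
Since the result is 1, base 2 gives no evidence that 341 is composite.

1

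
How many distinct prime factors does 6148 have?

3

6148 = 2^2 · 1537
1537 = 29 · 53
6148 = 2^2 · 29 · 53, which has 3 distinct prime factors.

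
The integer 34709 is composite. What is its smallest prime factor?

34709 is odd.
Digit sum 23, not divisible by 3.
Ends in 9: not divisible by 5.
7: 34709 = 7·4958 + 3
11: 34709 = 11·3155 + 4
13: 34709 = 13·2669 + 12
17: 34709 = 17·2041 + 12
19: 34709 = 19·1826 + 15
23: 34709 = 23·1509 + 2
29: 34709 = 29·1196 + 25
31: 34709 = 31·1119 + 20
37: 34709 = 37·938 + 3
41: 34709 = 41·846 + 23
43: 34709 = 43·807 + 8
47: 34709 = 47·738 + 23
53: 34709 = 53·654 + 47
59: 34709 = 59·588 + 17
61: 34709 = 61·569

61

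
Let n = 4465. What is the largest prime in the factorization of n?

4465 = 5 · 893
893 = 19 · 47
47 is prime.
So 4465 = 5 · 19 · 47; the largest prime factor is 47.

47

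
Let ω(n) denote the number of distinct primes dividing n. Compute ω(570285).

570285 = 3^2 · 63365
63365 = 5 · 12673
12673 = 19 · 667
667 = 23 · 29
570285 = 3^2 · 5 · 19 · 23 · 29, which has 5 distinct prime factors.

5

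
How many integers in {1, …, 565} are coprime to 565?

Factor: 565 = 5 · 113.
φ(565) = (5−1) · (113−1) = 4 · 112 = 448.

448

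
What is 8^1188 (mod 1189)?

836

8^1 ≡ 8 (mod 1189)
8^2 ≡ 8^2 = 64 ≡ 64 (mod 1189)
8^4 ≡ 64^2 = 4096 ≡ 529 (mod 1189)
8^8 ≡ 529^2 = 279841 ≡ 426 (mod 1189)
8^16 ≡ 426^2 = 181476 ≡ 748 (mod 1189)
8^32 ≡ 748^2 = 559504 ≡ 674 (mod 1189)
8^64 ≡ 674^2 = 454276 ≡ 78 (mod 1189)
8^128 ≡ 78^2 = 6084 ≡ 139 (mod 1189)
8^256 ≡ 139^2 = 19321 ≡ 297 (mod 1189)
8^512 ≡ 297^2 = 88209 ≡ 223 (mod 1189)
8^1024 ≡ 223^2 = 49729 ≡ 980 (mod 1189)
1188 = 1024 + 128 + 32 + 4 in binary powers of 2.
So 8^1188 ≡ 980 · 139 · 674 · 529 ≡ 836 (mod 1189).
Since 836 ≠ 1, base 8 is a Fermat witness: 1189 is composite.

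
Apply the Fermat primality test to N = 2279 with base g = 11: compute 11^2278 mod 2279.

471

11^1 ≡ 11 (mod 2279)
11^2 ≡ 11^2 = 121 ≡ 121 (mod 2279)
11^4 ≡ 121^2 = 14641 ≡ 967 (mod 2279)
11^8 ≡ 967^2 = 935089 ≡ 699 (mod 2279)
11^16 ≡ 699^2 = 488601 ≡ 895 (mod 2279)
11^32 ≡ 895^2 = 801025 ≡ 1096 (mod 2279)
11^64 ≡ 1096^2 = 1201216 ≡ 183 (mod 2279)
11^128 ≡ 183^2 = 33489 ≡ 1583 (mod 2279)
11^256 ≡ 1583^2 = 2505889 ≡ 1268 (mod 2279)
11^512 ≡ 1268^2 = 1607824 ≡ 1129 (mod 2279)
11^1024 ≡ 1129^2 = 1274641 ≡ 680 (mod 2279)
11^2048 ≡ 680^2 = 462400 ≡ 2042 (mod 2279)
2278 = 2048 + 128 + 64 + 32 + 4 + 2 in binary powers of 2.
So 11^2278 ≡ 2042 · 1583 · 183 · 1096 · 967 · 121 ≡ 471 (mod 2279).
Since 471 ≠ 1, base 11 is a Fermat witness: 2279 is composite.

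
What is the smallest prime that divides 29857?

73

29857 is odd.
Digit sum 31, not divisible by 3.
Ends in 7: not divisible by 5.
7: 29857 = 7·4265 + 2
11: 29857 = 11·2714 + 3
13: 29857 = 13·2296 + 9
17: 29857 = 17·1756 + 5
19: 29857 = 19·1571 + 8
23: 29857 = 23·1298 + 3
29: 29857 = 29·1029 + 16
31: 29857 = 31·963 + 4
37: 29857 = 37·806 + 35
41: 29857 = 41·728 + 9
43: 29857 = 43·694 + 15
47: 29857 = 47·635 + 12
53: 29857 = 53·563 + 18
59: 29857 = 59·506 + 3
61: 29857 = 61·489 + 28
67: 29857 = 67·445 + 42
71: 29857 = 71·420 + 37
73: 29857 = 73·409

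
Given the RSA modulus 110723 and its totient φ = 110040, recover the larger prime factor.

421

φ(n) = (p−1)(q−1) = n − (p+q) + 1, so p + q = 110723 − 110040 + 1 = 684.
p and q are the roots of t² − 684t + 110723 = 0.
Discriminant: 684² − 4·110723 = 467856 − 442892 = 24964; √24964 = 158.
q = (684 − 158)/2 = 263, p = (684 + 158)/2 = 421.
Check: 263 · 421 = 110723.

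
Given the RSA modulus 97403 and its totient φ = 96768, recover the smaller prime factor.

φ(n) = (p−1)(q−1) = n − (p+q) + 1, so p + q = 97403 − 96768 + 1 = 636.
p and q are the roots of t² − 636t + 97403 = 0.
Discriminant: 636² − 4·97403 = 404496 − 389612 = 14884; √14884 = 122.
q = (636 − 122)/2 = 257, p = (636 + 122)/2 = 379.
Check: 257 · 379 = 97403.

257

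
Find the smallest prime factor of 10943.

31

10943 is odd.
Digit sum 17, not divisible by 3.
Ends in 3: not divisible by 5.
7: 10943 = 7·1563 + 2
11: 10943 = 11·994 + 9
13: 10943 = 13·841 + 10
17: 10943 = 17·643 + 12
19: 10943 = 19·575 + 18
23: 10943 = 23·475 + 18
29: 10943 = 29·377 + 10
31: 10943 = 31·353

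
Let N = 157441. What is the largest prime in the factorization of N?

89

157441 = 29 · 5429
5429 = 61 · 89
89 is prime.
So 157441 = 29 · 61 · 89; the largest prime factor is 89.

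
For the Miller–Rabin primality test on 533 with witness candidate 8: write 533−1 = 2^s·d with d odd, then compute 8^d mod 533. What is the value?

21

533 − 1 = 532 = 2^2 · 133, so d = 133.
8^1 ≡ 8 (mod 533)
8^2 ≡ 8^2 = 64 ≡ 64 (mod 533)
8^4 ≡ 64^2 = 4096 ≡ 365 (mod 533)
8^8 ≡ 365^2 = 133225 ≡ 508 (mod 533)
8^16 ≡ 508^2 = 258064 ≡ 92 (mod 533)
8^32 ≡ 92^2 = 8464 ≡ 469 (mod 533)
8^64 ≡ 469^2 = 219961 ≡ 365 (mod 533)
8^128 ≡ 365^2 = 133225 ≡ 508 (mod 533)
133 = 128 + 4 + 1 in binary powers of 2.
So 8^133 ≡ 508 · 365 · 8 ≡ 21 (mod 533).
Squaring chain: 21 → 441; never reaches −1, so base 8 is a Miller–Rabin witness that 533 is composite.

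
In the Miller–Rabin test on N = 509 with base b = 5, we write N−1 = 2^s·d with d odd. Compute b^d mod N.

508

509 − 1 = 508 = 2^2 · 127, so d = 127.
5^1 ≡ 5 (mod 509)
5^2 ≡ 5^2 = 25 ≡ 25 (mod 509)
5^4 ≡ 25^2 = 625 ≡ 116 (mod 509)
5^8 ≡ 116^2 = 13456 ≡ 222 (mod 509)
5^16 ≡ 222^2 = 49284 ≡ 420 (mod 509)
5^32 ≡ 420^2 = 176400 ≡ 286 (mod 509)
5^64 ≡ 286^2 = 81796 ≡ 356 (mod 509)
127 = 64 + 32 + 16 + 8 + 4 + 2 + 1 in binary powers of 2.
So 5^127 ≡ 356 · 286 · 420 · 222 · 116 · 25 · 5 ≡ 508 (mod 509).
Since 5^d ≡ 508 (mod 509), base 5 does not prove 509 composite.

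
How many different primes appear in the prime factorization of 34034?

5

34034 = 2 · 17017
17017 = 7 · 2431
2431 = 11 · 221
221 = 13 · 17
34034 = 2 · 7 · 11 · 13 · 17, which has 5 distinct prime factors.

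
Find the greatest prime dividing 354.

59

354 = 2 · 177
177 = 3 · 59
59 is prime.
So 354 = 2 · 3 · 59; the largest prime factor is 59.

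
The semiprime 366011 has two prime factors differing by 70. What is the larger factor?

Since p = q + 70, we have 366011 = q(q + 70), so q² + 70q − 366011 = 0.
Discriminant: 70² + 4·366011 = 4900 + 1464044 = 1468944; √1468944 = 1212.
q = (−70 + 1212)/2 = 571, and p = q + 70 = 641.
Check: 571 · 641 = 366011.

641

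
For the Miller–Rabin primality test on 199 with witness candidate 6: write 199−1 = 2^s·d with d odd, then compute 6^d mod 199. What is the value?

198

199 − 1 = 198 = 2^1 · 99, so d = 99.
6^1 ≡ 6 (mod 199)
6^2 ≡ 6^2 = 36 ≡ 36 (mod 199)
6^4 ≡ 36^2 = 1296 ≡ 102 (mod 199)
6^8 ≡ 102^2 = 10404 ≡ 56 (mod 199)
6^16 ≡ 56^2 = 3136 ≡ 151 (mod 199)
6^32 ≡ 151^2 = 22801 ≡ 115 (mod 199)
6^64 ≡ 115^2 = 13225 ≡ 91 (mod 199)
99 = 64 + 32 + 2 + 1 in binary powers of 2.
So 6^99 ≡ 91 · 115 · 36 · 6 ≡ 198 (mod 199).
Since 6^d ≡ 198 (mod 199), base 6 does not prove 199 composite.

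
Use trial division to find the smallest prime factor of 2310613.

37

2310613 is odd.
Digit sum 16, not divisible by 3.
Ends in 3: not divisible by 5.
7: 2310613 = 7·330087 + 4
11: 2310613 = 11·210055 + 8
13: 2310613 = 13·177739 + 6
17: 2310613 = 17·135918 + 7
19: 2310613 = 19·121611 + 4
23: 2310613 = 23·100461 + 10
29: 2310613 = 29·79676 + 9
31: 2310613 = 31·74535 + 28
37: 2310613 = 37·62449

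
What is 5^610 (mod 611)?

441

5^1 ≡ 5 (mod 611)
5^2 ≡ 5^2 = 25 ≡ 25 (mod 611)
5^4 ≡ 25^2 = 625 ≡ 14 (mod 611)
5^8 ≡ 14^2 = 196 ≡ 196 (mod 611)
5^16 ≡ 196^2 = 38416 ≡ 534 (mod 611)
5^32 ≡ 534^2 = 285156 ≡ 430 (mod 611)
5^64 ≡ 430^2 = 184900 ≡ 378 (mod 611)
5^128 ≡ 378^2 = 142884 ≡ 521 (mod 611)
5^256 ≡ 521^2 = 271441 ≡ 157 (mod 611)
5^512 ≡ 157^2 = 24649 ≡ 209 (mod 611)
610 = 512 + 64 + 32 + 2 in binary powers of 2.
So 5^610 ≡ 209 · 378 · 430 · 25 ≡ 441 (mod 611).
Since 441 ≠ 1, base 5 is a Fermat witness: 611 is composite.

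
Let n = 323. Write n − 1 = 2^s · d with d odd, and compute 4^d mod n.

157

323 − 1 = 322 = 2^1 · 161, so d = 161.
4^1 ≡ 4 (mod 323)
4^2 ≡ 4^2 = 16 ≡ 16 (mod 323)
4^4 ≡ 16^2 = 256 ≡ 256 (mod 323)
4^8 ≡ 256^2 = 65536 ≡ 290 (mod 323)
4^16 ≡ 290^2 = 84100 ≡ 120 (mod 323)
4^32 ≡ 120^2 = 14400 ≡ 188 (mod 323)
4^64 ≡ 188^2 = 35344 ≡ 137 (mod 323)
4^128 ≡ 137^2 = 18769 ≡ 35 (mod 323)
161 = 128 + 32 + 1 in binary powers of 2.
So 4^161 ≡ 35 · 188 · 4 ≡ 157 (mod 323).
Squaring chain: 157; never reaches −1, so base 4 is a Miller–Rabin witness that 323 is composite.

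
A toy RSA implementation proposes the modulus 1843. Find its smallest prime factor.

1843 is odd.
Digit sum 16, not divisible by 3.
Ends in 3: not divisible by 5.
7: 1843 = 7·263 + 2
11: 1843 = 11·167 + 6
13: 1843 = 13·141 + 10
17: 1843 = 17·108 + 7
19: 1843 = 19·97

19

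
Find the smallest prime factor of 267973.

23

267973 is odd.
Digit sum 34, not divisible by 3.
Ends in 3: not divisible by 5.
7: 267973 = 7·38281 + 6
11: 267973 = 11·24361 + 2
13: 267973 = 13·20613 + 4
17: 267973 = 17·15763 + 2
19: 267973 = 19·14103 + 16
23: 267973 = 23·11651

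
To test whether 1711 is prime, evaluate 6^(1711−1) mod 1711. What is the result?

6^1 ≡ 6 (mod 1711)
6^2 ≡ 6^2 = 36 ≡ 36 (mod 1711)
6^4 ≡ 36^2 = 1296 ≡ 1296 (mod 1711)
6^8 ≡ 1296^2 = 1679616 ≡ 1125 (mod 1711)
6^16 ≡ 1125^2 = 1265625 ≡ 1196 (mod 1711)
6^32 ≡ 1196^2 = 1430416 ≡ 20 (mod 1711)
6^64 ≡ 20^2 = 400 ≡ 400 (mod 1711)
6^128 ≡ 400^2 = 160000 ≡ 877 (mod 1711)
6^256 ≡ 877^2 = 769129 ≡ 890 (mod 1711)
6^512 ≡ 890^2 = 792100 ≡ 1618 (mod 1711)
6^1024 ≡ 1618^2 = 2617924 ≡ 94 (mod 1711)
1710 = 1024 + 512 + 128 + 32 + 8 + 4 + 2 in binary powers of 2.
So 6^1710 ≡ 94 · 1618 · 877 · 20 · 1125 · 1296 · 36 ≡ 993 (mod 1711).
Since 993 ≠ 1, base 6 is a Fermat witness: 1711 is composite.

993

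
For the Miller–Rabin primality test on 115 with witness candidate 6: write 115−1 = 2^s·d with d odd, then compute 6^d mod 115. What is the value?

115 − 1 = 114 = 2^1 · 57, so d = 57.
6^1 ≡ 6 (mod 115)
6^2 ≡ 6^2 = 36 ≡ 36 (mod 115)
6^4 ≡ 36^2 = 1296 ≡ 31 (mod 115)
6^8 ≡ 31^2 = 961 ≡ 41 (mod 115)
6^16 ≡ 41^2 = 1681 ≡ 71 (mod 115)
6^32 ≡ 71^2 = 5041 ≡ 96 (mod 115)
57 = 32 + 16 + 8 + 1 in binary powers of 2.
So 6^57 ≡ 96 · 71 · 41 · 6 ≡ 36 (mod 115).
Squaring chain: 36; never reaches −1, so base 6 is a Miller–Rabin witness that 115 is composite.

36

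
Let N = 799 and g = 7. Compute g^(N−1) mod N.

773

7^1 ≡ 7 (mod 799)
7^2 ≡ 7^2 = 49 ≡ 49 (mod 799)
7^4 ≡ 49^2 = 2401 ≡ 4 (mod 799)
7^8 ≡ 4^2 = 16 ≡ 16 (mod 799)
7^16 ≡ 16^2 = 256 ≡ 256 (mod 799)
7^32 ≡ 256^2 = 65536 ≡ 18 (mod 799)
7^64 ≡ 18^2 = 324 ≡ 324 (mod 799)
7^128 ≡ 324^2 = 104976 ≡ 307 (mod 799)
7^256 ≡ 307^2 = 94249 ≡ 766 (mod 799)
7^512 ≡ 766^2 = 586756 ≡ 290 (mod 799)
798 = 512 + 256 + 16 + 8 + 4 + 2 in binary powers of 2.
So 7^798 ≡ 290 · 766 · 256 · 16 · 4 · 49 ≡ 773 (mod 799).
Since 773 ≠ 1, base 7 is a Fermat witness: 799 is composite.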